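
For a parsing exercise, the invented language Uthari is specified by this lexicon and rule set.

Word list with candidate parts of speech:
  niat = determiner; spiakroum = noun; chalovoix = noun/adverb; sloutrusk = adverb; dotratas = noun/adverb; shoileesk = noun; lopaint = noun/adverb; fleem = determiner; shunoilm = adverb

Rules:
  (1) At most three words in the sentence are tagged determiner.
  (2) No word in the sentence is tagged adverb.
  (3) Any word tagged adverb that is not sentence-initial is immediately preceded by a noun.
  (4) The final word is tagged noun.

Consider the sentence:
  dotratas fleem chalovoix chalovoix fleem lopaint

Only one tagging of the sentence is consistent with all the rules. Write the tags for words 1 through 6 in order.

noun determiner noun noun determiner noun

Candidates per position — 1:dotratas {noun,adverb}; 2:fleem {determiner}; 3:chalovoix {noun,adverb}; 4:chalovoix {noun,adverb}; 5:fleem {determiner}; 6:lopaint {noun,adverb}.
If word 1 were adverb, no tagging could satisfy rule 2; so word 1 is noun.
If word 3 were adverb, no tagging could satisfy rule 2; so word 3 is noun.
If word 4 were adverb, no tagging could satisfy rule 2; so word 4 is noun.
If word 6 were adverb, no tagging could satisfy rule 2; so word 6 is noun.
So the tagging must be: noun determiner noun noun determiner noun.
Rule-by-rule: rule 1 satisfied; rule 2 satisfied; rule 3 satisfied; rule 4 satisfied.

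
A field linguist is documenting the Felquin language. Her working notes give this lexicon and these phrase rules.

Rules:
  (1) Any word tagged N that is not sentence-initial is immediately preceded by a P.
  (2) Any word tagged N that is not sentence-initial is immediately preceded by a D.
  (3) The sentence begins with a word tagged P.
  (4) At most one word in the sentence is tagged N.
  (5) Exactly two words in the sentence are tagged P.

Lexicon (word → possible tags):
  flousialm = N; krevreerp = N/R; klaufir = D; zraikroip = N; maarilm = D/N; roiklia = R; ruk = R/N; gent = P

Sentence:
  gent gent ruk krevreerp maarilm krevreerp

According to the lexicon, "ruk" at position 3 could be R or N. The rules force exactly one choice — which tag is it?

Candidates per position — 1:gent {P}; 2:gent {P}; 3:ruk {R,N}; 4:krevreerp {N,R}; 5:maarilm {D,N}; 6:krevreerp {N,R}.
Word 3 cannot be N — rule 2 would then fail for every completion. It is R.
Word 4 cannot be N — rule 1 would then fail for every completion. It is R.
Word 5 cannot be N — rule 1 would then fail for every completion. It is D.
Word 6 cannot be N — rule 1 would then fail for every completion. It is R.
The unique satisfying tagging is: P P R R D R.
Check: rule 1 satisfied; rule 2 satisfied; rule 3 satisfied; rule 4 satisfied; rule 5 satisfied.

R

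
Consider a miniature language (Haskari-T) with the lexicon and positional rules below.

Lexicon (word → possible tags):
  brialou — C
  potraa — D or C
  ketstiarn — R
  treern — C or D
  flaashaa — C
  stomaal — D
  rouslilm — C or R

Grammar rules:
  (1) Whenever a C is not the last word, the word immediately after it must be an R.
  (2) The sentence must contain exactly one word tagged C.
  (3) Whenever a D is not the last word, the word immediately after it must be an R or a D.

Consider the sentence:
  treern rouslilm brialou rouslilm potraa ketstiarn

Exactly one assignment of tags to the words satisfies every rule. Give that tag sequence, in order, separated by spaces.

D R C R D R

Candidates per position — 1:treern {C,D}; 2:rouslilm {C,R}; 3:brialou {C}; 4:rouslilm {C,R}; 5:potraa {D,C}; 6:ketstiarn {R}.
At position 1, choosing C makes rule 2 impossible to satisfy; hence D.
At position 2, choosing C makes rule 1 impossible to satisfy; hence R.
At position 4, choosing C makes rule 1 impossible to satisfy; hence R.
At position 5, choosing C makes rule 2 impossible to satisfy; hence D.
The only consistent sequence is: D R C R D R.
Rule-by-rule: rule 1 ✓; rule 2 ✓; rule 3 ✓.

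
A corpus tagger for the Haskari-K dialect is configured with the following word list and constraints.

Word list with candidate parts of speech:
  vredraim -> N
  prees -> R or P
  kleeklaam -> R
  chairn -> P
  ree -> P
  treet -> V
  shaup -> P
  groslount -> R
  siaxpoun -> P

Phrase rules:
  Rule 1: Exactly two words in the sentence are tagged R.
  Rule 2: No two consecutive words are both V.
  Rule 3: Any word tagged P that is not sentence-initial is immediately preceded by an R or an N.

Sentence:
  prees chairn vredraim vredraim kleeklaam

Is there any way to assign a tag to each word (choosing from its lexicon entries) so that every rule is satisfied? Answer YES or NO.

Candidates per position — 1:prees {R,P}; 2:chairn {P}; 3:vredraim {N}; 4:vredraim {N}; 5:kleeklaam {R}.
One satisfying assignment: R P N N R.
Verifying each rule — rule 1 ✓; rule 2 ✓; rule 3 ✓.

YES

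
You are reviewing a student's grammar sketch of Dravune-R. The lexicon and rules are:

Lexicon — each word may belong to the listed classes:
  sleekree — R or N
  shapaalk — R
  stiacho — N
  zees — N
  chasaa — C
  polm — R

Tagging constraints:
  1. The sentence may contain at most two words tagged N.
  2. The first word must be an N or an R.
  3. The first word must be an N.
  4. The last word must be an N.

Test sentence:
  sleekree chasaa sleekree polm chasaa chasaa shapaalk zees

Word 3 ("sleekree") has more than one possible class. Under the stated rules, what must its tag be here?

R

Candidates per position — 1:sleekree {R,N}; 2:chasaa {C}; 3:sleekree {R,N}; 4:polm {R}; 5:chasaa {C}; 6:chasaa {C}; 7:shapaalk {R}; 8:zees {N}.
If word 1 were R, no tagging could satisfy rule 3; so word 1 is N.
If word 3 were N, no tagging could satisfy rule 1; so word 3 is R.
The unique satisfying tagging is: N C R R C C R N.
Checking: rule 1 satisfied; rule 2 satisfied; rule 3 satisfied; rule 4 satisfied.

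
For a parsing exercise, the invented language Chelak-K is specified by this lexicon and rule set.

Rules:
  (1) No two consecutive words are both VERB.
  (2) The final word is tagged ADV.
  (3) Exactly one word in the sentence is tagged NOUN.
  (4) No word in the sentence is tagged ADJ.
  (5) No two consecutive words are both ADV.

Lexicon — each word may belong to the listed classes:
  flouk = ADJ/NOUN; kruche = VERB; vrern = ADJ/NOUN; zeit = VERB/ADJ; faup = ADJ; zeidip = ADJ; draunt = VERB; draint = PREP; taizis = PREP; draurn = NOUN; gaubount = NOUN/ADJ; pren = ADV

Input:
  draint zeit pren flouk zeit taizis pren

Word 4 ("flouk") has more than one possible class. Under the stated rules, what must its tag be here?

NOUN

Candidates per position — 1:draint {PREP}; 2:zeit {VERB,ADJ}; 3:pren {ADV}; 4:flouk {ADJ,NOUN}; 5:zeit {VERB,ADJ}; 6:taizis {PREP}; 7:pren {ADV}.
Position 2: ADJ is ruled out by rule 4; that leaves VERB.
Position 4: ADJ is ruled out by rule 3; that leaves NOUN.
Position 5: ADJ is ruled out by rule 4; that leaves VERB.
That leaves exactly one tagging: PREP VERB ADV NOUN VERB PREP ADV.
Check: rule 1 holds; rule 2 holds; rule 3 holds; rule 4 holds; rule 5 holds.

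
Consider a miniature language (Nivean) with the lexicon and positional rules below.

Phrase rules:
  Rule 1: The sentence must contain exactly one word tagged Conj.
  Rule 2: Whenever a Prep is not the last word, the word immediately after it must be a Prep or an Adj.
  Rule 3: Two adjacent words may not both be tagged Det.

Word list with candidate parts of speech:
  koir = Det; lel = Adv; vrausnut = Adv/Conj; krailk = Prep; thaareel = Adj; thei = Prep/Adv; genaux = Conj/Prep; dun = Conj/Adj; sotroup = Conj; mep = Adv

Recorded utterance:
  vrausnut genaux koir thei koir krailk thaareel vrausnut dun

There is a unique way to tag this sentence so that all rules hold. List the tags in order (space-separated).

Candidates per position — 1:vrausnut {Adv,Conj}; 2:genaux {Conj,Prep}; 3:koir {Det}; 4:thei {Prep,Adv}; 5:koir {Det}; 6:krailk {Prep}; 7:thaareel {Adj}; 8:vrausnut {Adv,Conj}; 9:dun {Conj,Adj}.
Position 2: Prep is ruled out by rule 2; that leaves Conj.
Position 4: Prep is ruled out by rule 2; that leaves Adv.
Position 8: Conj is ruled out by rule 1; that leaves Adv.
Position 9: Conj is ruled out by rule 1; that leaves Adj.
Position 1: Conj is ruled out by rule 1; that leaves Adv.
So the tagging must be: Adv Conj Det Adv Det Prep Adj Adv Adj.
Rule-by-rule: rule 1 holds; rule 2 holds; rule 3 holds.

Adv Conj Det Adv Det Prep Adj Adv Adj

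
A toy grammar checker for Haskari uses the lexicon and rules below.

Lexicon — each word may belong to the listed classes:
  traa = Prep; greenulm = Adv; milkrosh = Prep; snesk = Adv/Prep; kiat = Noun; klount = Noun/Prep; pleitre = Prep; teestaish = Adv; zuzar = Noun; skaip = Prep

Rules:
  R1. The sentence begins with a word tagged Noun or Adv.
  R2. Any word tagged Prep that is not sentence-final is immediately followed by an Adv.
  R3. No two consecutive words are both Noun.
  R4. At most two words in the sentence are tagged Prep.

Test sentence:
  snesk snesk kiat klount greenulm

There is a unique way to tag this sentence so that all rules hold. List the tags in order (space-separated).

Candidates per position — 1:snesk {Adv,Prep}; 2:snesk {Adv,Prep}; 3:kiat {Noun}; 4:klount {Noun,Prep}; 5:greenulm {Adv}.
If word 1 were Prep, no tagging could satisfy rule 1; so word 1 is Adv.
If word 2 were Prep, no tagging could satisfy rule 2; so word 2 is Adv.
If word 4 were Noun, no tagging could satisfy rule 3; so word 4 is Prep.
That leaves exactly one tagging: Adv Adv Noun Prep Adv.
Check: rule 1 holds; rule 2 holds; rule 3 holds; rule 4 holds.

Adv Adv Noun Prep Adv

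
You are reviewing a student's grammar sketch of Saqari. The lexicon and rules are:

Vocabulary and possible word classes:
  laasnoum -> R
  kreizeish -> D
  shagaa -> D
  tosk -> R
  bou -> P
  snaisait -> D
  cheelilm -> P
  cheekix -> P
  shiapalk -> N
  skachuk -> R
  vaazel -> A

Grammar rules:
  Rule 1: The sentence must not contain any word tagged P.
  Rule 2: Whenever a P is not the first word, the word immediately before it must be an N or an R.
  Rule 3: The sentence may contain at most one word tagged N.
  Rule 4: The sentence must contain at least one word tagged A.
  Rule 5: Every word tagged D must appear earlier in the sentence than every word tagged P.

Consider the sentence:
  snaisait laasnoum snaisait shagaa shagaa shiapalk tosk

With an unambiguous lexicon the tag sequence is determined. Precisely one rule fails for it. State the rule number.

4

Fixed tagging: D R D D D N R.
Checking each rule: R1 ✓, R2 ✓, R3 ✓, R4 ✗, R5 ✓.
Only rule 4 fails.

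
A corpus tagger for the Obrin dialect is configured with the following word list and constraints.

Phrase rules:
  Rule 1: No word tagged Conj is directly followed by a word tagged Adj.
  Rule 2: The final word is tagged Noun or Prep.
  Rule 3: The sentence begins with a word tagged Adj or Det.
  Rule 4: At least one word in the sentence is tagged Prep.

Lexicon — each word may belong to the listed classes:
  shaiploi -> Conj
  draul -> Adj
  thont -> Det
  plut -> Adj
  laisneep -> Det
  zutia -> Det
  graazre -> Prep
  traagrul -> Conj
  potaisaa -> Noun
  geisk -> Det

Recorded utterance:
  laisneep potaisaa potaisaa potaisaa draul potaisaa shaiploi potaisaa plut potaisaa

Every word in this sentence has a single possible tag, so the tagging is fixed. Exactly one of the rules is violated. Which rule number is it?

Fixed tagging: Det Noun Noun Noun Adj Noun Conj Noun Adj Noun.
Rule check: R1 ok, R2 ok, R3 ok, R4 fails.
Only rule 4 fails.

4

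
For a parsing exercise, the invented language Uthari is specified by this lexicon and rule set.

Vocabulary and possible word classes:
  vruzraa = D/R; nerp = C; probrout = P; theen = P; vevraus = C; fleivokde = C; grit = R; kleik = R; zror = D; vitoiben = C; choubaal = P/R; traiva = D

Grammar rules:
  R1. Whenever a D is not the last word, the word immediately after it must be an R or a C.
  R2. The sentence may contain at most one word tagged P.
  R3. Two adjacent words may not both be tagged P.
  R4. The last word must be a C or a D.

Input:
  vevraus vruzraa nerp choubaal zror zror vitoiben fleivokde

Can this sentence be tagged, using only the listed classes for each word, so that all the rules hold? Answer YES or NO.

Candidates per position — 1:vevraus {C}; 2:vruzraa {D,R}; 3:nerp {C}; 4:choubaal {P,R}; 5:zror {D}; 6:zror {D}; 7:vitoiben {C}; 8:fleivokde {C}.
Rule 1 cannot be satisfied by any choice of tags from the lexicon.
So there is no consistent tagging.

NO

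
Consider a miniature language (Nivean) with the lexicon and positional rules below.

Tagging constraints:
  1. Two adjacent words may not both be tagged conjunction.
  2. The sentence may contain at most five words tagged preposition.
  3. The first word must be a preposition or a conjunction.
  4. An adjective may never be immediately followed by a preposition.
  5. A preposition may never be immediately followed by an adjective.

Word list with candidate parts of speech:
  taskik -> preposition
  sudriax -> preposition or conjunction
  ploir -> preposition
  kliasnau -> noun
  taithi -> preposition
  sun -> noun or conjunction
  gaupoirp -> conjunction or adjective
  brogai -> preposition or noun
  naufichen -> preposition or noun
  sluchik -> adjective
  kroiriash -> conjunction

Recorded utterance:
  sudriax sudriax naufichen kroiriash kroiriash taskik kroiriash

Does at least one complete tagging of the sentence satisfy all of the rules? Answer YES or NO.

Candidates per position — 1:sudriax {preposition,conjunction}; 2:sudriax {preposition,conjunction}; 3:naufichen {preposition,noun}; 4:kroiriash {conjunction}; 5:kroiriash {conjunction}; 6:taskik {preposition}; 7:kroiriash {conjunction}.
Rule 1 cannot be satisfied by any choice of tags from the lexicon.
So there is no consistent tagging.

NO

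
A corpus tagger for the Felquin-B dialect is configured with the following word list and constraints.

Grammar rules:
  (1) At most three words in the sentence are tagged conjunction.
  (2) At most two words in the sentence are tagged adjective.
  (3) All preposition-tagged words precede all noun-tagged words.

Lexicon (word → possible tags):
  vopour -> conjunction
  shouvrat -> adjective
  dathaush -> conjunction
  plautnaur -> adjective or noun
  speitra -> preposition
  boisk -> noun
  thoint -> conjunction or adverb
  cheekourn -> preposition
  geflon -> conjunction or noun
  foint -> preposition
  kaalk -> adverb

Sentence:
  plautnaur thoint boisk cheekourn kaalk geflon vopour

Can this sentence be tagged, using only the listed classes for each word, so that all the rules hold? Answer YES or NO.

Candidates per position — 1:plautnaur {adjective,noun}; 2:thoint {conjunction,adverb}; 3:boisk {noun}; 4:cheekourn {preposition}; 5:kaalk {adverb}; 6:geflon {conjunction,noun}; 7:vopour {conjunction}.
Rule 3 cannot be satisfied by any choice of tags from the lexicon.
So there is no consistent tagging.

NO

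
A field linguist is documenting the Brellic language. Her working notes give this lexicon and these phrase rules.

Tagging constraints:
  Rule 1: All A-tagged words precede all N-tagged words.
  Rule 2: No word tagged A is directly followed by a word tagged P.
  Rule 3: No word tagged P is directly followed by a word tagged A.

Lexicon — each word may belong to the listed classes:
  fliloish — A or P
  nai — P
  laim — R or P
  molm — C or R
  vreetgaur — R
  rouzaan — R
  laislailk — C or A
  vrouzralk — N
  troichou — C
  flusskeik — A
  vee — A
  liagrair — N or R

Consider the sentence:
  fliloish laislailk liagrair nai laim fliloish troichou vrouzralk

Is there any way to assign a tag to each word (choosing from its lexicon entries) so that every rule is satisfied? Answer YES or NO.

Candidates per position — 1:fliloish {A,P}; 2:laislailk {C,A}; 3:liagrair {N,R}; 4:nai {P}; 5:laim {R,P}; 6:fliloish {A,P}; 7:troichou {C}; 8:vrouzralk {N}.
One satisfying assignment: P C R P R A C N.
Check: rule 1 ok; rule 2 ok; rule 3 ok.

YES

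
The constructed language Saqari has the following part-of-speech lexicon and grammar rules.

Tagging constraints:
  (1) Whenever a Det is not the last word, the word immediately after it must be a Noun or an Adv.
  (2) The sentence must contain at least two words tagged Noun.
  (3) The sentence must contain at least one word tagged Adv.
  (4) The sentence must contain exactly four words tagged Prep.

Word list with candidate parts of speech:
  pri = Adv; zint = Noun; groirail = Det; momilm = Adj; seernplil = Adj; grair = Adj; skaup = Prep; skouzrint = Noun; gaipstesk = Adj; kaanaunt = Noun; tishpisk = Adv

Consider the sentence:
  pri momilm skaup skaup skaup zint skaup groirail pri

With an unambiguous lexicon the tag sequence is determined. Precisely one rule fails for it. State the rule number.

Fixed tagging: Adv Adj Prep Prep Prep Noun Prep Det Adv.
Applying the rules: R1 holds, R2 violated, R3 holds, R4 holds.
Only rule 2 fails.

2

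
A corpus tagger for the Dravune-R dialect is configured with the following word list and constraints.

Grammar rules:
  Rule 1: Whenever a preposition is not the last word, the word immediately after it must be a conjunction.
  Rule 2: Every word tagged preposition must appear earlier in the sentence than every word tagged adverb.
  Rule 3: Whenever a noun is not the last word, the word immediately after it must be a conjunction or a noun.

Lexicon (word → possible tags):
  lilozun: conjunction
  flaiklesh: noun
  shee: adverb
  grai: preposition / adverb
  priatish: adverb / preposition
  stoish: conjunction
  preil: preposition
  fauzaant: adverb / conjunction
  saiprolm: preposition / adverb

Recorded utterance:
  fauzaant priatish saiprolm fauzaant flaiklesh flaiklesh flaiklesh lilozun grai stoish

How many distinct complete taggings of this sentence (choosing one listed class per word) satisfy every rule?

Candidates per position — 1:fauzaant {adverb,conjunction}; 2:priatish {adverb,preposition}; 3:saiprolm {preposition,adverb}; 4:fauzaant {adverb,conjunction}; 5:flaiklesh {noun}; 6:flaiklesh {noun}; 7:flaiklesh {noun}; 8:lilozun {conjunction}; 9:grai {preposition,adverb}; 10:stoish {conjunction}.
There are 32 candidate sequences in total.
The sequences that satisfy every rule: adverb adverb adverb adverb noun noun noun conjunction adverb conjunction; adverb adverb adverb conjunction noun noun noun conjunction adverb conjunction; conjunction adverb adverb adverb noun noun noun conjunction adverb conjunction; conjunction adverb adverb conjunction noun noun noun conjunction adverb conjunction.
Count = 4.

4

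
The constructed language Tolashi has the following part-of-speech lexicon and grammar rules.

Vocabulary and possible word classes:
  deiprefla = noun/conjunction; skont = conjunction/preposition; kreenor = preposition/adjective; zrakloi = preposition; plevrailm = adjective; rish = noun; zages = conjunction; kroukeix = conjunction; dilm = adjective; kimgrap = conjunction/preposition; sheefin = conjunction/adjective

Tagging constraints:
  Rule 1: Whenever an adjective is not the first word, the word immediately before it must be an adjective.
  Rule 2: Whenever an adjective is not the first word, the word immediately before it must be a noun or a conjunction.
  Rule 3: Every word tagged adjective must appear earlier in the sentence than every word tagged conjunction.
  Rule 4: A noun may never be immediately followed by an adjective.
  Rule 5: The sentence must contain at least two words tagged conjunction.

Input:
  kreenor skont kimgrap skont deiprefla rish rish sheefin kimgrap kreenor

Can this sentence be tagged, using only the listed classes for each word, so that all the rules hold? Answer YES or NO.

YES

Candidates per position — 1:kreenor {preposition,adjective}; 2:skont {conjunction,preposition}; 3:kimgrap {conjunction,preposition}; 4:skont {conjunction,preposition}; 5:deiprefla {noun,conjunction}; 6:rish {noun}; 7:rish {noun}; 8:sheefin {conjunction,adjective}; 9:kimgrap {conjunction,preposition}; 10:kreenor {preposition,adjective}.
One satisfying assignment: preposition preposition preposition preposition conjunction noun noun conjunction conjunction preposition.
Check: rule 1 ✓; rule 2 ✓; rule 3 ✓; rule 4 ✓; rule 5 ✓.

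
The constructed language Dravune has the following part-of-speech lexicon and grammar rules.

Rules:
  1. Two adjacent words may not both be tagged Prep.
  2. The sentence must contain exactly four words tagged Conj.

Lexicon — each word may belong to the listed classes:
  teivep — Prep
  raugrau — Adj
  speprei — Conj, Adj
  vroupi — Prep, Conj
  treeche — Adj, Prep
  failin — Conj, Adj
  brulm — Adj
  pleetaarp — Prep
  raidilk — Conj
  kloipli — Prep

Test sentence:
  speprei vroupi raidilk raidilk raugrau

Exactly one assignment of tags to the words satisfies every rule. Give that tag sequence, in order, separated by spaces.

Candidates per position — 1:speprei {Conj,Adj}; 2:vroupi {Prep,Conj}; 3:raidilk {Conj}; 4:raidilk {Conj}; 5:raugrau {Adj}.
Word 1 cannot be Adj — rule 2 would then fail for every completion. It is Conj.
Word 2 cannot be Prep — rule 2 would then fail for every completion. It is Conj.
The unique satisfying tagging is: Conj Conj Conj Conj Adj.
Verifying each rule — rule 1 satisfied; rule 2 satisfied.

Conj Conj Conj Conj Adj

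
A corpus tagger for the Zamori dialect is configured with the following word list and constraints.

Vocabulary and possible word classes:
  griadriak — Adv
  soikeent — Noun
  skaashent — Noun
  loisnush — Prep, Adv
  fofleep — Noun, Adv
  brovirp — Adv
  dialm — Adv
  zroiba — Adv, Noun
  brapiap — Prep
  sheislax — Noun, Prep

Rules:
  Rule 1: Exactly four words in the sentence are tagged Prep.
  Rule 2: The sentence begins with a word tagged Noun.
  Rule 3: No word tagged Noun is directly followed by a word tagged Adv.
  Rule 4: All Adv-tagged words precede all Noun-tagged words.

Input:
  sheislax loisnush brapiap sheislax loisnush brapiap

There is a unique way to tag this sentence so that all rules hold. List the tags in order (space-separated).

Noun Prep Prep Noun Prep Prep

Candidates per position — 1:sheislax {Noun,Prep}; 2:loisnush {Prep,Adv}; 3:brapiap {Prep}; 4:sheislax {Noun,Prep}; 5:loisnush {Prep,Adv}; 6:brapiap {Prep}.
Position 1: Prep is ruled out by rule 2; that leaves Noun.
Position 2: Adv is ruled out by rule 3; that leaves Prep.
Position 5: Adv is ruled out by rule 4; that leaves Prep.
Position 4: Prep is ruled out by rule 1; that leaves Noun.
The only consistent sequence is: Noun Prep Prep Noun Prep Prep.
Verifying each rule — rule 1 ✓; rule 2 ✓; rule 3 ✓; rule 4 ✓.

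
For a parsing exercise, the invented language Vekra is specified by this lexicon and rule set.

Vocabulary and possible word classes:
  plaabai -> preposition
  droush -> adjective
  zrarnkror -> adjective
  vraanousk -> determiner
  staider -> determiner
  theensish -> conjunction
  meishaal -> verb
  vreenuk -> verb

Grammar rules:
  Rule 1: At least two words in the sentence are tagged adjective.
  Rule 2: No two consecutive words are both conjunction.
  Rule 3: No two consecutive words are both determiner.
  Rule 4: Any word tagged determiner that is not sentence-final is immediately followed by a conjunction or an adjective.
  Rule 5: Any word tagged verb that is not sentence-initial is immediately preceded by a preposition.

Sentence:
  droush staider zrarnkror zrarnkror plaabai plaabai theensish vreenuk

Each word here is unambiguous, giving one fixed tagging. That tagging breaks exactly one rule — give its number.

Fixed tagging: adjective determiner adjective adjective preposition preposition conjunction verb.
Checking each rule: R1 pass, R2 pass, R3 pass, R4 pass, R5 fail.
Only rule 5 fails.

5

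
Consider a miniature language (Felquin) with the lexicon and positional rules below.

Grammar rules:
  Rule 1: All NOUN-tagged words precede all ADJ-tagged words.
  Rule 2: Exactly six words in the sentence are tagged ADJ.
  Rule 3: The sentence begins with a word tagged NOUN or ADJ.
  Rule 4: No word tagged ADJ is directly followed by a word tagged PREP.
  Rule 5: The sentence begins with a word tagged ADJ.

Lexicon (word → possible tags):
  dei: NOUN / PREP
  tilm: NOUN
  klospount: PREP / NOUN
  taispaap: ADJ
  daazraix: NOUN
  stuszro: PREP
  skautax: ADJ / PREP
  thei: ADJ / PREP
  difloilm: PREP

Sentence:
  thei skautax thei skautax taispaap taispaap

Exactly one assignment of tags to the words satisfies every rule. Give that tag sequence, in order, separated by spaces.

ADJ ADJ ADJ ADJ ADJ ADJ

Candidates per position — 1:thei {ADJ,PREP}; 2:skautax {ADJ,PREP}; 3:thei {ADJ,PREP}; 4:skautax {ADJ,PREP}; 5:taispaap {ADJ}; 6:taispaap {ADJ}.
If word 1 were PREP, no tagging could satisfy rule 2; so word 1 is ADJ.
If word 2 were PREP, no tagging could satisfy rule 2; so word 2 is ADJ.
If word 3 were PREP, no tagging could satisfy rule 2; so word 3 is ADJ.
If word 4 were PREP, no tagging could satisfy rule 2; so word 4 is ADJ.
That leaves exactly one tagging: ADJ ADJ ADJ ADJ ADJ ADJ.
Rule-by-rule: rule 1 holds; rule 2 holds; rule 3 holds; rule 4 holds; rule 5 holds.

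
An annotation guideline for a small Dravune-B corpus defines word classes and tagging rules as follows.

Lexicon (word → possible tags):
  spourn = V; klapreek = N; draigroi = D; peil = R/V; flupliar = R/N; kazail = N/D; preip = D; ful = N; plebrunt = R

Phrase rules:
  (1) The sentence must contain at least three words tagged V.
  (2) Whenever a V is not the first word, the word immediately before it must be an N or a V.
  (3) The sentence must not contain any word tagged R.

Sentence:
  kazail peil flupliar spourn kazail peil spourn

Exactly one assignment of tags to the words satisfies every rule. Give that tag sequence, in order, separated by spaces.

N V N V N V V

Candidates per position — 1:kazail {N,D}; 2:peil {R,V}; 3:flupliar {R,N}; 4:spourn {V}; 5:kazail {N,D}; 6:peil {R,V}; 7:spourn {V}.
If word 2 were R, no tagging could satisfy rule 3; so word 2 is V.
If word 3 were R, no tagging could satisfy rule 2; so word 3 is N.
If word 5 were D, no tagging could satisfy rule 2; so word 5 is N.
If word 6 were R, no tagging could satisfy rule 2; so word 6 is V.
If word 1 were D, no tagging could satisfy rule 2; so word 1 is N.
That leaves exactly one tagging: N V N V N V V.
Checking: rule 1 ok; rule 2 ok; rule 3 ok.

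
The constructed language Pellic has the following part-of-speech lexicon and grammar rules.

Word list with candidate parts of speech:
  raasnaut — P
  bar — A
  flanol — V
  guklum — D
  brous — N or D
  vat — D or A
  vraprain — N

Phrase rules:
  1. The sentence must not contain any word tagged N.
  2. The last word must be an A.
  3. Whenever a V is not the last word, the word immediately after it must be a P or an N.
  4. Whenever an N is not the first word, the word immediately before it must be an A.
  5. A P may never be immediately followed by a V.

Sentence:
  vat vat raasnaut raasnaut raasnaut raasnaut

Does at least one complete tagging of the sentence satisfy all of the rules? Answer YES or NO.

NO

Candidates per position — 1:vat {D,A}; 2:vat {D,A}; 3:raasnaut {P}; 4:raasnaut {P}; 5:raasnaut {P}; 6:raasnaut {P}.
Rule 2 cannot be satisfied by any choice of tags from the lexicon.
So there is no consistent tagging.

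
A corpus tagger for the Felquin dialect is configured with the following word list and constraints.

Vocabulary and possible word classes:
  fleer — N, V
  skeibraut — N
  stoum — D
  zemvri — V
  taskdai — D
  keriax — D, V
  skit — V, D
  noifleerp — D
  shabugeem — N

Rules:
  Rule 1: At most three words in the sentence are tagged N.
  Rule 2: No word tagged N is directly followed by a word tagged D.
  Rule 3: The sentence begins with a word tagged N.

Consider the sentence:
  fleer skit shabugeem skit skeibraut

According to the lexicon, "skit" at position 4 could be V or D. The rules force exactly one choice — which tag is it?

V

Candidates per position — 1:fleer {N,V}; 2:skit {V,D}; 3:shabugeem {N}; 4:skit {V,D}; 5:skeibraut {N}.
Position 1: tagging it V would leave rule 3 unsatisfiable, so it must be N.
Position 2: tagging it D would leave rule 2 unsatisfiable, so it must be V.
Position 4: tagging it D would leave rule 2 unsatisfiable, so it must be V.
The unique satisfying tagging is: N V N V N.
Check: rule 1 satisfied; rule 2 satisfied; rule 3 satisfied.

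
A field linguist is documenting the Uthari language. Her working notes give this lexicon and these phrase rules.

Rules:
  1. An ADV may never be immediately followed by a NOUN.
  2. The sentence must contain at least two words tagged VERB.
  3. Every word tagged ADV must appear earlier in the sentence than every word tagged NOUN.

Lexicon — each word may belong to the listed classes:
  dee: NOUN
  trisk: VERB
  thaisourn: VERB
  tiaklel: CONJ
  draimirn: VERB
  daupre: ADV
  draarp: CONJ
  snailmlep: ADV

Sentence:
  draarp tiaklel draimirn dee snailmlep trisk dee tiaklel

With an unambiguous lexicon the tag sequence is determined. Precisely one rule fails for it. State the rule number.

Fixed tagging: CONJ CONJ VERB NOUN ADV VERB NOUN CONJ.
Rule check: R1 holds, R2 holds, R3 violated.
Only rule 3 fails.

3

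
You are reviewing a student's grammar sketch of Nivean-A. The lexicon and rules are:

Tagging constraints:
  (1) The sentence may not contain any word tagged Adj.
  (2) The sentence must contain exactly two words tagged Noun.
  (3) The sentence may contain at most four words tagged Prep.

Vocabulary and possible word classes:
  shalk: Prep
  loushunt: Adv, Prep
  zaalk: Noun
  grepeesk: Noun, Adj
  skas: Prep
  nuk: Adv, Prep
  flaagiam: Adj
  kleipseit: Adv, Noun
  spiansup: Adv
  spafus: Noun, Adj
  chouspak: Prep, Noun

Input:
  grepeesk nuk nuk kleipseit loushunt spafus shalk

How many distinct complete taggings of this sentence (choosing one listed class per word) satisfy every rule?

Candidates per position — 1:grepeesk {Noun,Adj}; 2:nuk {Adv,Prep}; 3:nuk {Adv,Prep}; 4:kleipseit {Adv,Noun}; 5:loushunt {Adv,Prep}; 6:spafus {Noun,Adj}; 7:shalk {Prep}.
There are 64 candidate sequences in total.
Checking each against the rules leaves 8 sequences.
Count = 8.

8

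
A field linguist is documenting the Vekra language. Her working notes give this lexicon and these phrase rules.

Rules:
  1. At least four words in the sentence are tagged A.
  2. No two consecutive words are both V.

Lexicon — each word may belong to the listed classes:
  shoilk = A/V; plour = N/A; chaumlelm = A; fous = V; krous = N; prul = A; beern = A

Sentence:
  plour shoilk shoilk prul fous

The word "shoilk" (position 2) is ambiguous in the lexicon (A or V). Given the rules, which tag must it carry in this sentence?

A

Candidates per position — 1:plour {N,A}; 2:shoilk {A,V}; 3:shoilk {A,V}; 4:prul {A}; 5:fous {V}.
Word 1 cannot be N — rule 1 would then fail for every completion. It is A.
Word 2 cannot be V — rule 1 would then fail for every completion. It is A.
Word 3 cannot be V — rule 1 would then fail for every completion. It is A.
So the tagging must be: A A A A V.
Rule-by-rule: rule 1 holds; rule 2 holds.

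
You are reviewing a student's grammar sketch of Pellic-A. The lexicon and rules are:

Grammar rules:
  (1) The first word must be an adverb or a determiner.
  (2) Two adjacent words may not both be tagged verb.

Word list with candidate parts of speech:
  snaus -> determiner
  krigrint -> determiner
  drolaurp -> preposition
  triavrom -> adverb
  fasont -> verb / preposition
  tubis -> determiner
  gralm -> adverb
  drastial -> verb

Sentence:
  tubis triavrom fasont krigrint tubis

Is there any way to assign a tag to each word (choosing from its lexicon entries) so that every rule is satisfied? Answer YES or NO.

Candidates per position — 1:tubis {determiner}; 2:triavrom {adverb}; 3:fasont {verb,preposition}; 4:krigrint {determiner}; 5:tubis {determiner}.
One satisfying assignment: determiner adverb verb determiner determiner.
Verifying each rule — rule 1 ✓; rule 2 ✓.

YES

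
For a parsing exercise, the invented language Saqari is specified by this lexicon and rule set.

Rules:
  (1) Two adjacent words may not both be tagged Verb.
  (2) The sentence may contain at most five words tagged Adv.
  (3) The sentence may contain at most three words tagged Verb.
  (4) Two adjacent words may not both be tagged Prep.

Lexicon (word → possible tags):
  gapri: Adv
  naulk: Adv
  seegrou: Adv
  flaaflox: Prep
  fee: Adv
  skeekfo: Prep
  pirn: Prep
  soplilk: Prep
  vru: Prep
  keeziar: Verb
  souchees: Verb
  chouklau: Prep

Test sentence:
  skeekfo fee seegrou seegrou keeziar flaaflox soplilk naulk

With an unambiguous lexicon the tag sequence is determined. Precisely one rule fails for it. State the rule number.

4

Fixed tagging: Prep Adv Adv Adv Verb Prep Prep Adv.
Applying the rules: R1 pass, R2 pass, R3 pass, R4 fail.
Only rule 4 fails.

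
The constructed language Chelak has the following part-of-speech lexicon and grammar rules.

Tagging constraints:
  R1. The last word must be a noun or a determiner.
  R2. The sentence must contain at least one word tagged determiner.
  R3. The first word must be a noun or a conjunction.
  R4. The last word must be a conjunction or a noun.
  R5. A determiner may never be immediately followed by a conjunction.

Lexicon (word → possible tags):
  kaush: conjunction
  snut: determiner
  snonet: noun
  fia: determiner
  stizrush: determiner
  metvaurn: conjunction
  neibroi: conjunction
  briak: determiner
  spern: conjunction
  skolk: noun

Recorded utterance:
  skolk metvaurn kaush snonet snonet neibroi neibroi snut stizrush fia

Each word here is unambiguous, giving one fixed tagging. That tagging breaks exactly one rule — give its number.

4

Fixed tagging: noun conjunction conjunction noun noun conjunction conjunction determiner determiner determiner.
Rule check: R1 ✓, R2 ✓, R3 ✓, R4 ✗, R5 ✓.
Only rule 4 fails.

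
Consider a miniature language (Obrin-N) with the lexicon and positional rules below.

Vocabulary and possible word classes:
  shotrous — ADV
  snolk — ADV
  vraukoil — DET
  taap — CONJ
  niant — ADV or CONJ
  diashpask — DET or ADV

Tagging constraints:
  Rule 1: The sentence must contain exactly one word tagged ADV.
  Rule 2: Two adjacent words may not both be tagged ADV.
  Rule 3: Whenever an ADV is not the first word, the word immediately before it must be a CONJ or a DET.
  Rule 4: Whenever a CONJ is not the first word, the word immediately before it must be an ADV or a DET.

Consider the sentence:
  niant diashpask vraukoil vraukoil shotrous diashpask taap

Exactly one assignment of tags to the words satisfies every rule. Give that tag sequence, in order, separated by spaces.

Candidates per position — 1:niant {ADV,CONJ}; 2:diashpask {DET,ADV}; 3:vraukoil {DET}; 4:vraukoil {DET}; 5:shotrous {ADV}; 6:diashpask {DET,ADV}; 7:taap {CONJ}.
Position 1: ADV is ruled out by rule 1; that leaves CONJ.
Position 2: ADV is ruled out by rule 1; that leaves DET.
Position 6: ADV is ruled out by rule 1; that leaves DET.
The only consistent sequence is: CONJ DET DET DET ADV DET CONJ.
Rule-by-rule: rule 1 ✓; rule 2 ✓; rule 3 ✓; rule 4 ✓.

CONJ DET DET DET ADV DET CONJ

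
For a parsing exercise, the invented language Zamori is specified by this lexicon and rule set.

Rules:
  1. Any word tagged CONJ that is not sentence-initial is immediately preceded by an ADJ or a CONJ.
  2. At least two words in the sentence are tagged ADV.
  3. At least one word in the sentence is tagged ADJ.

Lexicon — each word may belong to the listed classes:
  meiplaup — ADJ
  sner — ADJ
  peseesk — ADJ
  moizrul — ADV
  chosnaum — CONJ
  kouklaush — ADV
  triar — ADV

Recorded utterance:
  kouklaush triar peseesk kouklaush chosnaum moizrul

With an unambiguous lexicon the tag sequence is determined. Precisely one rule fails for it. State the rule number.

1

Fixed tagging: ADV ADV ADJ ADV CONJ ADV.
Checking each rule: R1 fails, R2 ok, R3 ok.
Only rule 1 fails.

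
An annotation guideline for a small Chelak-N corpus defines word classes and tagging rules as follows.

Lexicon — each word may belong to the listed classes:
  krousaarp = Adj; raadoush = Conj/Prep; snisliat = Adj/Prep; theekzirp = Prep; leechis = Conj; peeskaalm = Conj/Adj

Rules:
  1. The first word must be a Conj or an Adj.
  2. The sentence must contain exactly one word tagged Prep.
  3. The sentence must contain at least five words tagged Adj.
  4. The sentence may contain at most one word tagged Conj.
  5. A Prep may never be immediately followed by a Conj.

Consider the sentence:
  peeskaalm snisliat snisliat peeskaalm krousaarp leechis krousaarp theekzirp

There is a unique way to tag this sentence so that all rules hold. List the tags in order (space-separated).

Candidates per position — 1:peeskaalm {Conj,Adj}; 2:snisliat {Adj,Prep}; 3:snisliat {Adj,Prep}; 4:peeskaalm {Conj,Adj}; 5:krousaarp {Adj}; 6:leechis {Conj}; 7:krousaarp {Adj}; 8:theekzirp {Prep}.
Word 1 cannot be Conj — rule 4 would then fail for every completion. It is Adj.
Word 2 cannot be Prep — rule 2 would then fail for every completion. It is Adj.
Word 3 cannot be Prep — rule 2 would then fail for every completion. It is Adj.
Word 4 cannot be Conj — rule 4 would then fail for every completion. It is Adj.
So the tagging must be: Adj Adj Adj Adj Adj Conj Adj Prep.
Verifying each rule — rule 1 ✓; rule 2 ✓; rule 3 ✓; rule 4 ✓; rule 5 ✓.

Adj Adj Adj Adj Adj Conj Adj Prep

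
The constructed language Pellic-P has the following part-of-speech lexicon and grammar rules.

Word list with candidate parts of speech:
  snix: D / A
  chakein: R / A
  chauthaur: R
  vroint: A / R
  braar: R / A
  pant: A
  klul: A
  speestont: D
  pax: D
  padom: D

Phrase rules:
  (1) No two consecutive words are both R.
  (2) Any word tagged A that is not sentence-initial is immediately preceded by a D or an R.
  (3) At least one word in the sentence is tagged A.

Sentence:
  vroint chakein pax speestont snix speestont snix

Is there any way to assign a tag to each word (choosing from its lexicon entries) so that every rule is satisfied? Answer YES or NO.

YES

Candidates per position — 1:vroint {A,R}; 2:chakein {R,A}; 3:pax {D}; 4:speestont {D}; 5:snix {D,A}; 6:speestont {D}; 7:snix {D,A}.
One satisfying assignment: A R D D A D A.
Rule-by-rule: rule 1 ok; rule 2 ok; rule 3 ok.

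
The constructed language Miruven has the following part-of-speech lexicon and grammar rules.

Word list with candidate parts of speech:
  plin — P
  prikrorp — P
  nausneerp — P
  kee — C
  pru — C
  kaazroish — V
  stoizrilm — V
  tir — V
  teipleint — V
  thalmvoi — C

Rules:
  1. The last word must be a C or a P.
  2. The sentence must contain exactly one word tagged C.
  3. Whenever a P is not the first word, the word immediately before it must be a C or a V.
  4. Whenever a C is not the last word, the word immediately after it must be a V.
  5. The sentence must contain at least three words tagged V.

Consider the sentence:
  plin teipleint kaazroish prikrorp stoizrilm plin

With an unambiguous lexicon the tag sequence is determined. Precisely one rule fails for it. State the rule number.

2

Fixed tagging: P V V P V P.
Rule check: R1 ✓, R2 ✗, R3 ✓, R4 ✓, R5 ✓.
Only rule 2 fails.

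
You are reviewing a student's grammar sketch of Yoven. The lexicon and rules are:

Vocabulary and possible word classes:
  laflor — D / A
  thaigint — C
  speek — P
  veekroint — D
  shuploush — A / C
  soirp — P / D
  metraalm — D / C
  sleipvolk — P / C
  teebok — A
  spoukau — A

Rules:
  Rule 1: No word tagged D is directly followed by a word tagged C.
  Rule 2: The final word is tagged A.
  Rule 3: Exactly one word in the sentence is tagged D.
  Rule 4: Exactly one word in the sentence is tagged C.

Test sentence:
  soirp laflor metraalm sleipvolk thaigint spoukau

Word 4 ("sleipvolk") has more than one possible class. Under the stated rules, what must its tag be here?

P

Candidates per position — 1:soirp {P,D}; 2:laflor {D,A}; 3:metraalm {D,C}; 4:sleipvolk {P,C}; 5:thaigint {C}; 6:spoukau {A}.
If word 3 were C, no tagging could satisfy rule 4; so word 3 is D.
If word 4 were C, no tagging could satisfy rule 1; so word 4 is P.
If word 1 were D, no tagging could satisfy rule 3; so word 1 is P.
If word 2 were D, no tagging could satisfy rule 3; so word 2 is A.
The only consistent sequence is: P A D P C A.
Rule-by-rule: rule 1 holds; rule 2 holds; rule 3 holds; rule 4 holds.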